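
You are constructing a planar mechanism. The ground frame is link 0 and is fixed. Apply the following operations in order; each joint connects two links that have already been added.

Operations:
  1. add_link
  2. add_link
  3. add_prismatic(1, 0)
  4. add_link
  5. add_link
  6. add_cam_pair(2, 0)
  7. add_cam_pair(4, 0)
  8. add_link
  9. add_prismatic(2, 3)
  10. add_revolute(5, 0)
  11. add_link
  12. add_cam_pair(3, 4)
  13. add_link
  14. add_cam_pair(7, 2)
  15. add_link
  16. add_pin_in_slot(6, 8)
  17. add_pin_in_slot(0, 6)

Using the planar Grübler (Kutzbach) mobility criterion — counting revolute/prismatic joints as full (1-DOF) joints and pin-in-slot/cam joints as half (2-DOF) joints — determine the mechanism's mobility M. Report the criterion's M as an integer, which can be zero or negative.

link 0 = ground. State L|J1|J2 = 1|0|0
+link1  2|0|0
+link2  3|0|0
P(1,0) f=1→J1  3|1|0
+link3  4|1|0
+link4  5|1|0
C(2,0) f=2→J2  5|1|1
C(4,0) f=2→J2  5|1|2
+link5  6|1|2
P(2,3) f=1→J1  6|2|2
R(5,0) f=1→J1  6|3|2
+link6  7|3|2
C(3,4) f=2→J2  7|3|3
+link7  8|3|3
C(7,2) f=2→J2  8|3|4
+link8  9|3|4
PS(6,8) f=2→J2  9|3|5
PS(0,6) f=2→J2  9|3|6
M = 3(9−1)−2·3−6 = 24−6−6 = 12

M = 12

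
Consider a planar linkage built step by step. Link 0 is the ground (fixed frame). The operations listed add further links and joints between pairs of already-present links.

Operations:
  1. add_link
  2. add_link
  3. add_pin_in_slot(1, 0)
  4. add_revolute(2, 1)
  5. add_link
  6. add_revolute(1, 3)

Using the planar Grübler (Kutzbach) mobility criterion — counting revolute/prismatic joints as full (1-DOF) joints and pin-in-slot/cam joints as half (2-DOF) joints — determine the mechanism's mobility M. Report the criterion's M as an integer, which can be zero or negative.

[1;0;0] (link 0 is ground)
L+ [2;0;0]
L+ [3;0;0]
PS(1,0)∈J2 [3;0;1]
R(2,1)∈J1 [3;1;1]
L+ [4;1;1]
R(1,3)∈J1 [4;2;1]
mobility = 9 − 4 − 1 = 4

M = 4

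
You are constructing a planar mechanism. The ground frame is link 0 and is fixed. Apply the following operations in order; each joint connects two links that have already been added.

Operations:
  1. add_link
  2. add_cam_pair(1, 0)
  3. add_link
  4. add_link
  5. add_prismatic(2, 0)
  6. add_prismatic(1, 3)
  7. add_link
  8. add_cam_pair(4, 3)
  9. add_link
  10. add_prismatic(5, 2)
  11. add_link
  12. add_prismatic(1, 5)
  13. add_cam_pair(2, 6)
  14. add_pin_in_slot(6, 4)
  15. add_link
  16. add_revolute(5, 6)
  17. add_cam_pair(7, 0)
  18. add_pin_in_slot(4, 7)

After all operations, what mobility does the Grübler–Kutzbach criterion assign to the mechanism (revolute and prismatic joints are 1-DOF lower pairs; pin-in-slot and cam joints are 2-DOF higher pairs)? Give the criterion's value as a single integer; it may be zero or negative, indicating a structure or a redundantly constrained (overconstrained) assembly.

M = 5

link 0 = ground. State L|J1|J2 = 1|0|0
+link1  2|0|0
C(1,0) f=2→J2  2|0|1
+link2  3|0|1
+link3  4|0|1
P(2,0) f=1→J1  4|1|1
P(1,3) f=1→J1  4|2|1
+link4  5|2|1
C(4,3) f=2→J2  5|2|2
+link5  6|2|2
P(5,2) f=1→J1  6|3|2
+link6  7|3|2
P(1,5) f=1→J1  7|4|2
C(2,6) f=2→J2  7|4|3
PS(6,4) f=2→J2  7|4|4
+link7  8|4|4
R(5,6) f=1→J1  8|5|4
C(7,0) f=2→J2  8|5|5
PS(4,7) f=2→J2  8|5|6
M = 3(8−1)−2·5−6 = 21−10−6 = 5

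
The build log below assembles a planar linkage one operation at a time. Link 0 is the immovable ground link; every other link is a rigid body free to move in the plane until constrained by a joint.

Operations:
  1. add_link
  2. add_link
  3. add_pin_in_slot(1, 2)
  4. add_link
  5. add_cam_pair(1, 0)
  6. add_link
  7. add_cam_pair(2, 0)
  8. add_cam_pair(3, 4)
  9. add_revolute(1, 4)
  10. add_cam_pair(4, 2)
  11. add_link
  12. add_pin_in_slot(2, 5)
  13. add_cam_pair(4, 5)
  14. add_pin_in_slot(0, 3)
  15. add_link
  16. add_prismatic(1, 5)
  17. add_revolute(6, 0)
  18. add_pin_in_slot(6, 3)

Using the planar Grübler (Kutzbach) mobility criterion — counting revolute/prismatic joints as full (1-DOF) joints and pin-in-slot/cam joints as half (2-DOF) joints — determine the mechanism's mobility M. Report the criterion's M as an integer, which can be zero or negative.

M = 3

ground; <1,0,0>
#1 <2,0,0>
#2 <3,0,0>
PS:1↔2 J2 <3,0,1>
#3 <4,0,1>
C:1↔0 J2 <4,0,2>
#4 <5,0,2>
C:2↔0 J2 <5,0,3>
C:3↔4 J2 <5,0,4>
R:1↔4 J1 <5,1,4>
C:4↔2 J2 <5,1,5>
#5 <6,1,5>
PS:2↔5 J2 <6,1,6>
C:4↔5 J2 <6,1,7>
PS:0↔3 J2 <6,1,8>
#6 <7,1,8>
P:1↔5 J1 <7,2,8>
R:6↔0 J1 <7,3,8>
PS:6↔3 J2 <7,3,9>
3×6 − 2×3 − 1×9 = 3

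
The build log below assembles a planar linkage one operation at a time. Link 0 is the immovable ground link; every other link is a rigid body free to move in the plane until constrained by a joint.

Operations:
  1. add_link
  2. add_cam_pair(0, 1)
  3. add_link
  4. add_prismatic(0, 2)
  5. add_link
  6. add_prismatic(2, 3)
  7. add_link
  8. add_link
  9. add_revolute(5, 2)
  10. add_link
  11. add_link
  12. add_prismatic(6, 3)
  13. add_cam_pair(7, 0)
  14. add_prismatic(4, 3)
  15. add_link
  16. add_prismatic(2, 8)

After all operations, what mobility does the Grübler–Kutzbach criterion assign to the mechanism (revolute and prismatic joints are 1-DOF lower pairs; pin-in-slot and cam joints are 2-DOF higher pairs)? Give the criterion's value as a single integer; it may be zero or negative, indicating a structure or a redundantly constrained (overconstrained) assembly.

M = 10

(L,J1,J2)=(1,0,0); link0 fixed
link1: (2,0,0)
C 0-1 [J2]: (2,0,1)
link2: (3,0,1)
P 0-2 [J1]: (3,1,1)
link3: (4,1,1)
P 2-3 [J1]: (4,2,1)
link4: (5,2,1)
link5: (6,2,1)
R 5-2 [J1]: (6,3,1)
link6: (7,3,1)
link7: (8,3,1)
P 6-3 [J1]: (8,4,1)
C 7-0 [J2]: (8,4,2)
P 4-3 [J1]: (8,5,2)
link8: (9,5,2)
P 2-8 [J1]: (9,6,2)
Grübler: 3·8 − 2·6 − 2 = 10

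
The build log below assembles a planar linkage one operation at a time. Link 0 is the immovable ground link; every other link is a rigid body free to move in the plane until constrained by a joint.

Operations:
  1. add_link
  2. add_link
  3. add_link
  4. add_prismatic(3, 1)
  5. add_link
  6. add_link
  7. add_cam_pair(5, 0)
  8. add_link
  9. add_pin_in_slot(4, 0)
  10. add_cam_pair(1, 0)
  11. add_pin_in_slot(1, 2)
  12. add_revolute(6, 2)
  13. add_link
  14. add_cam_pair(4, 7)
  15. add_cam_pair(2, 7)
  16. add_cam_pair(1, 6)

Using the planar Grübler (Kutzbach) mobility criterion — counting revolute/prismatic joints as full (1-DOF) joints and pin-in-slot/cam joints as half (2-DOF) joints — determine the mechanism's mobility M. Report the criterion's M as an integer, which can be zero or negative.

[1;0;0] (link 0 is ground)
L+ [2;0;0]
L+ [3;0;0]
L+ [4;0;0]
P(3,1)∈J1 [4;1;0]
L+ [5;1;0]
L+ [6;1;0]
C(5,0)∈J2 [6;1;1]
L+ [7;1;1]
PS(4,0)∈J2 [7;1;2]
C(1,0)∈J2 [7;1;3]
PS(1,2)∈J2 [7;1;4]
R(6,2)∈J1 [7;2;4]
L+ [8;2;4]
C(4,7)∈J2 [8;2;5]
C(2,7)∈J2 [8;2;6]
C(1,6)∈J2 [8;2;7]
mobility = 21 − 4 − 7 = 10

M = 10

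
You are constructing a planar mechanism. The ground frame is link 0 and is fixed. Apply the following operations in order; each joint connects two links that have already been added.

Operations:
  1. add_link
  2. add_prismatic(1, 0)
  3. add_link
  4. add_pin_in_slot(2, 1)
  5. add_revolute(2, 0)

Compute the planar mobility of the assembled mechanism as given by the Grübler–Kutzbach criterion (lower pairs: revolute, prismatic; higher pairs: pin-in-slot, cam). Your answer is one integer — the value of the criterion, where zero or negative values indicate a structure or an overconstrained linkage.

L=1 J1=0 J2=0
add link → L=2 J1=0 J2=0
P@1,0 dof=1 J1 → L=2 J1=1 J2=0
add link → L=3 J1=1 J2=0
PS@2,1 dof=2 J2 → L=3 J1=1 J2=1
R@2,0 dof=1 J1 → L=3 J1=2 J2=1
M=3(L−1)−2J1−J2=3·2−2·2−1=1

M = 1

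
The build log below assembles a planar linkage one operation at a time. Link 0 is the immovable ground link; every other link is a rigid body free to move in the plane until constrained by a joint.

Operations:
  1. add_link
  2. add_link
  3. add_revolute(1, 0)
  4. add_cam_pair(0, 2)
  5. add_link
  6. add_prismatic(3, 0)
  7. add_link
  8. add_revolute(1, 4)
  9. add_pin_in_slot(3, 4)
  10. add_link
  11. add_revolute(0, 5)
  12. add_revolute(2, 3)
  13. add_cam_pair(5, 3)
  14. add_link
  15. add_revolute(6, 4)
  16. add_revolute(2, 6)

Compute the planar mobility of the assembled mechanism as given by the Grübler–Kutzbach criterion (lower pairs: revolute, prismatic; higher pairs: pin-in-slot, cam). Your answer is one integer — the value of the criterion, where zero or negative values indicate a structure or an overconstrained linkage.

ground; <1,0,0>
#1 <2,0,0>
#2 <3,0,0>
R:1↔0 J1 <3,1,0>
C:0↔2 J2 <3,1,1>
#3 <4,1,1>
P:3↔0 J1 <4,2,1>
#4 <5,2,1>
R:1↔4 J1 <5,3,1>
PS:3↔4 J2 <5,3,2>
#5 <6,3,2>
R:0↔5 J1 <6,4,2>
R:2↔3 J1 <6,5,2>
C:5↔3 J2 <6,5,3>
#6 <7,5,3>
R:6↔4 J1 <7,6,3>
R:2↔6 J1 <7,7,3>
3×6 − 2×7 − 1×3 = 1

M = 1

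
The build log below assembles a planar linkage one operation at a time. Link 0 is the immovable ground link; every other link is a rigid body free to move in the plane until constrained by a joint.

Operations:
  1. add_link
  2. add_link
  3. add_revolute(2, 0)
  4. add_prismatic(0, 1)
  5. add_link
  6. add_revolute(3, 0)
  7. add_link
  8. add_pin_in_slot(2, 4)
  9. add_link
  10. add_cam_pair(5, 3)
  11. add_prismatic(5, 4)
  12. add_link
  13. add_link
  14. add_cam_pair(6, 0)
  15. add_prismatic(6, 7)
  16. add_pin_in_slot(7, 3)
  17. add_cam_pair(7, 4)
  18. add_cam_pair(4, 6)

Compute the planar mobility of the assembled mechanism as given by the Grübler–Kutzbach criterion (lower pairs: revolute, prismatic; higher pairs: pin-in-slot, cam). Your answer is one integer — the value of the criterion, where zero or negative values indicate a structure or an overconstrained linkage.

ground; <1,0,0>
#1 <2,0,0>
#2 <3,0,0>
R:2↔0 J1 <3,1,0>
P:0↔1 J1 <3,2,0>
#3 <4,2,0>
R:3↔0 J1 <4,3,0>
#4 <5,3,0>
PS:2↔4 J2 <5,3,1>
#5 <6,3,1>
C:5↔3 J2 <6,3,2>
P:5↔4 J1 <6,4,2>
#6 <7,4,2>
#7 <8,4,2>
C:6↔0 J2 <8,4,3>
P:6↔7 J1 <8,5,3>
PS:7↔3 J2 <8,5,4>
C:7↔4 J2 <8,5,5>
C:4↔6 J2 <8,5,6>
3×7 − 2×5 − 1×6 = 5

M = 5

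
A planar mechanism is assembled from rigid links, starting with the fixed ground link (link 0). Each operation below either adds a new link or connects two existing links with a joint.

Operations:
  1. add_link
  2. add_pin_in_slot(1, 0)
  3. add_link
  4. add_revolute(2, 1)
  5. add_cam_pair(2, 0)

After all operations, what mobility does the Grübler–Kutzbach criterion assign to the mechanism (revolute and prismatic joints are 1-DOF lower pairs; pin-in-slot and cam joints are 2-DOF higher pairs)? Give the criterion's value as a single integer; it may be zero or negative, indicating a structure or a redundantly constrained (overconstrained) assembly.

M = 2

link 0 = ground. State L|J1|J2 = 1|0|0
+link1  2|0|0
PS(1,0) f=2→J2  2|0|1
+link2  3|0|1
R(2,1) f=1→J1  3|1|1
C(2,0) f=2→J2  3|1|2
M = 3(3−1)−2·1−2 = 6−2−2 = 2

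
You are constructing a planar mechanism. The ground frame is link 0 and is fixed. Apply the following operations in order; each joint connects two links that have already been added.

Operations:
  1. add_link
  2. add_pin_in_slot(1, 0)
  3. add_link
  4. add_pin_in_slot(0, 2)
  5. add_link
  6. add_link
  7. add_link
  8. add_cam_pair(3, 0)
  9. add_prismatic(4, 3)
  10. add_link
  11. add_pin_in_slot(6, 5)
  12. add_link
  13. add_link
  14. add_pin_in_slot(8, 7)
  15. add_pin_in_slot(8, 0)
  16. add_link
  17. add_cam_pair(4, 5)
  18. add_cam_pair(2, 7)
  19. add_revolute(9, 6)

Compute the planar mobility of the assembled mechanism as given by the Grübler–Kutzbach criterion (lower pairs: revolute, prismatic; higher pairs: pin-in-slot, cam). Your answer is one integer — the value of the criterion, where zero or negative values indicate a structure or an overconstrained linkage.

link 0 = ground. State L|J1|J2 = 1|0|0
+link1  2|0|0
PS(1,0) f=2→J2  2|0|1
+link2  3|0|1
PS(0,2) f=2→J2  3|0|2
+link3  4|0|2
+link4  5|0|2
+link5  6|0|2
C(3,0) f=2→J2  6|0|3
P(4,3) f=1→J1  6|1|3
+link6  7|1|3
PS(6,5) f=2→J2  7|1|4
+link7  8|1|4
+link8  9|1|4
PS(8,7) f=2→J2  9|1|5
PS(8,0) f=2→J2  9|1|6
+link9  10|1|6
C(4,5) f=2→J2  10|1|7
C(2,7) f=2→J2  10|1|8
R(9,6) f=1→J1  10|2|8
M = 3(10−1)−2·2−8 = 27−4−8 = 15

M = 15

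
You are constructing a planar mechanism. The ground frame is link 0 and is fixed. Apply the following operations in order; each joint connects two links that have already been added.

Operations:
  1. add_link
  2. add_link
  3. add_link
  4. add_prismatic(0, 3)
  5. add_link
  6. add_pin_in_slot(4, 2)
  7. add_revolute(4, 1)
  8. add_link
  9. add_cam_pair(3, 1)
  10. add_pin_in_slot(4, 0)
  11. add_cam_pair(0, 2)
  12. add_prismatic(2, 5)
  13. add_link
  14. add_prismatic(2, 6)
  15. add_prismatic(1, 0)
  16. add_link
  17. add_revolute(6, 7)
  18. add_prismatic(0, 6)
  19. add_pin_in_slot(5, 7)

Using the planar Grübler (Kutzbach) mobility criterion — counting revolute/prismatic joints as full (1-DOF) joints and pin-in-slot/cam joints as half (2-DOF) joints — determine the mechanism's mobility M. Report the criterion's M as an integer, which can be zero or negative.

M = 2

L=1 J1=0 J2=0
add link → L=2 J1=0 J2=0
add link → L=3 J1=0 J2=0
add link → L=4 J1=0 J2=0
P@0,3 dof=1 J1 → L=4 J1=1 J2=0
add link → L=5 J1=1 J2=0
PS@4,2 dof=2 J2 → L=5 J1=1 J2=1
R@4,1 dof=1 J1 → L=5 J1=2 J2=1
add link → L=6 J1=2 J2=1
C@3,1 dof=2 J2 → L=6 J1=2 J2=2
PS@4,0 dof=2 J2 → L=6 J1=2 J2=3
C@0,2 dof=2 J2 → L=6 J1=2 J2=4
P@2,5 dof=1 J1 → L=6 J1=3 J2=4
add link → L=7 J1=3 J2=4
P@2,6 dof=1 J1 → L=7 J1=4 J2=4
P@1,0 dof=1 J1 → L=7 J1=5 J2=4
add link → L=8 J1=5 J2=4
R@6,7 dof=1 J1 → L=8 J1=6 J2=4
P@0,6 dof=1 J1 → L=8 J1=7 J2=4
PS@5,7 dof=2 J2 → L=8 J1=7 J2=5
M=3(L−1)−2J1−J2=3·7−2·7−5=2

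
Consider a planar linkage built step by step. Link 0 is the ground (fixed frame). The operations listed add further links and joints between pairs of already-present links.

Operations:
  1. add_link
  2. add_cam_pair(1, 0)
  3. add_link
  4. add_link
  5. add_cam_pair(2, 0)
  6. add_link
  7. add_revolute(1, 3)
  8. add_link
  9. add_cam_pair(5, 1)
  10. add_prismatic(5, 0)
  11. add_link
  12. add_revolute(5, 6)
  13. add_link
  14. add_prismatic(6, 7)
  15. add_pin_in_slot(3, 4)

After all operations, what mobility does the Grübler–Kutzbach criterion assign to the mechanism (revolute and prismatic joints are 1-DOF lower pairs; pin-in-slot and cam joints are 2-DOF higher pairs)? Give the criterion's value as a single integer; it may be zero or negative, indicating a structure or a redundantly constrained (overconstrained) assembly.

link 0 = ground. State L|J1|J2 = 1|0|0
+link1  2|0|0
C(1,0) f=2→J2  2|0|1
+link2  3|0|1
+link3  4|0|1
C(2,0) f=2→J2  4|0|2
+link4  5|0|2
R(1,3) f=1→J1  5|1|2
+link5  6|1|2
C(5,1) f=2→J2  6|1|3
P(5,0) f=1→J1  6|2|3
+link6  7|2|3
R(5,6) f=1→J1  7|3|3
+link7  8|3|3
P(6,7) f=1→J1  8|4|3
PS(3,4) f=2→J2  8|4|4
M = 3(8−1)−2·4−4 = 21−8−4 = 9

M = 9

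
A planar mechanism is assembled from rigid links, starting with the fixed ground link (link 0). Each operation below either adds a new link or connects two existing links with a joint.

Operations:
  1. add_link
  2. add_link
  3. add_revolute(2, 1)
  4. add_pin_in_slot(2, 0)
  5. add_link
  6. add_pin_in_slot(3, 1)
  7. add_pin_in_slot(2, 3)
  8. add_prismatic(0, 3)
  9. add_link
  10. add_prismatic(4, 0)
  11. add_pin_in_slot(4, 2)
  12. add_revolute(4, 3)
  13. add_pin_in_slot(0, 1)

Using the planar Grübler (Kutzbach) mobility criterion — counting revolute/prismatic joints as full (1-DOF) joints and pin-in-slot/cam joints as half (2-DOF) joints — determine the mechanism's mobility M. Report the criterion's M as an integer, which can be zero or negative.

(L,J1,J2)=(1,0,0); link0 fixed
link1: (2,0,0)
link2: (3,0,0)
R 2-1 [J1]: (3,1,0)
PS 2-0 [J2]: (3,1,1)
link3: (4,1,1)
PS 3-1 [J2]: (4,1,2)
PS 2-3 [J2]: (4,1,3)
P 0-3 [J1]: (4,2,3)
link4: (5,2,3)
P 4-0 [J1]: (5,3,3)
PS 4-2 [J2]: (5,3,4)
R 4-3 [J1]: (5,4,4)
PS 0-1 [J2]: (5,4,5)
Grübler: 3·4 − 2·4 − 5 = -1

M = -1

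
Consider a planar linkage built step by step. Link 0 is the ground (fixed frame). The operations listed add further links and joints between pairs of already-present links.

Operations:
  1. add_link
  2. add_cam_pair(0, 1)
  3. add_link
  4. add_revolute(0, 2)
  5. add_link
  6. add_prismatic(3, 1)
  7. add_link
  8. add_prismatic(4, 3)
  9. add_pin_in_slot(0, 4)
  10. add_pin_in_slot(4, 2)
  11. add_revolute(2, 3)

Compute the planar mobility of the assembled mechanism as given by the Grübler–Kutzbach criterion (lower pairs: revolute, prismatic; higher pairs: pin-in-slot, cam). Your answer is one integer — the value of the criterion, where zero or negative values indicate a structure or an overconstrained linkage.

M = 1

ground; <1,0,0>
#1 <2,0,0>
C:0↔1 J2 <2,0,1>
#2 <3,0,1>
R:0↔2 J1 <3,1,1>
#3 <4,1,1>
P:3↔1 J1 <4,2,1>
#4 <5,2,1>
P:4↔3 J1 <5,3,1>
PS:0↔4 J2 <5,3,2>
PS:4↔2 J2 <5,3,3>
R:2↔3 J1 <5,4,3>
3×4 − 2×4 − 1×3 = 1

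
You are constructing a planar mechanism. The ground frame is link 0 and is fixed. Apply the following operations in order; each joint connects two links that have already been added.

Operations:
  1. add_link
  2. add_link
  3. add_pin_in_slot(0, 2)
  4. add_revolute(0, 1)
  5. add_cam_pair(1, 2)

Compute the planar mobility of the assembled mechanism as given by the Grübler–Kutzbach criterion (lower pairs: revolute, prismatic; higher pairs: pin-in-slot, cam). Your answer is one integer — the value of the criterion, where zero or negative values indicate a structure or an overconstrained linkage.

M = 2

ground; <1,0,0>
#1 <2,0,0>
#2 <3,0,0>
PS:0↔2 J2 <3,0,1>
R:0↔1 J1 <3,1,1>
C:1↔2 J2 <3,1,2>
3×2 − 2×1 − 1×2 = 2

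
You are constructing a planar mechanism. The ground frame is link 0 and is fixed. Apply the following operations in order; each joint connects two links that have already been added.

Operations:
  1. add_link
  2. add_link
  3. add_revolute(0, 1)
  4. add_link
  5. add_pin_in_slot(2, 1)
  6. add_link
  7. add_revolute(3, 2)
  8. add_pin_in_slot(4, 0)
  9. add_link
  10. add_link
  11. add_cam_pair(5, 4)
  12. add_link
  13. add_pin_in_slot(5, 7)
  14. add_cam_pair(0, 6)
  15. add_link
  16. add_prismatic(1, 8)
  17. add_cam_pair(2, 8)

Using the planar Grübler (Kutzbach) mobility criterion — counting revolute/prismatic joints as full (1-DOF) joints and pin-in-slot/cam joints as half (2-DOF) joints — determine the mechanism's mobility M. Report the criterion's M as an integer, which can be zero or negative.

[1;0;0] (link 0 is ground)
L+ [2;0;0]
L+ [3;0;0]
R(0,1)∈J1 [3;1;0]
L+ [4;1;0]
PS(2,1)∈J2 [4;1;1]
L+ [5;1;1]
R(3,2)∈J1 [5;2;1]
PS(4,0)∈J2 [5;2;2]
L+ [6;2;2]
L+ [7;2;2]
C(5,4)∈J2 [7;2;3]
L+ [8;2;3]
PS(5,7)∈J2 [8;2;4]
C(0,6)∈J2 [8;2;5]
L+ [9;2;5]
P(1,8)∈J1 [9;3;5]
C(2,8)∈J2 [9;3;6]
mobility = 24 − 6 − 6 = 12

M = 12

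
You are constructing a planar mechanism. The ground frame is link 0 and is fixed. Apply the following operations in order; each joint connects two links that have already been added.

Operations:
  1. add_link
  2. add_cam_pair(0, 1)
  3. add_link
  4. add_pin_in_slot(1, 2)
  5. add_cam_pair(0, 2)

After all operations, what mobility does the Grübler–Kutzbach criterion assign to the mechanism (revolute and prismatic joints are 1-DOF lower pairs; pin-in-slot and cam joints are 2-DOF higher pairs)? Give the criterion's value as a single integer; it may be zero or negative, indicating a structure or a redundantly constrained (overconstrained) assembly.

[1;0;0] (link 0 is ground)
L+ [2;0;0]
C(0,1)∈J2 [2;0;1]
L+ [3;0;1]
PS(1,2)∈J2 [3;0;2]
C(0,2)∈J2 [3;0;3]
mobility = 6 − 0 − 3 = 3

M = 3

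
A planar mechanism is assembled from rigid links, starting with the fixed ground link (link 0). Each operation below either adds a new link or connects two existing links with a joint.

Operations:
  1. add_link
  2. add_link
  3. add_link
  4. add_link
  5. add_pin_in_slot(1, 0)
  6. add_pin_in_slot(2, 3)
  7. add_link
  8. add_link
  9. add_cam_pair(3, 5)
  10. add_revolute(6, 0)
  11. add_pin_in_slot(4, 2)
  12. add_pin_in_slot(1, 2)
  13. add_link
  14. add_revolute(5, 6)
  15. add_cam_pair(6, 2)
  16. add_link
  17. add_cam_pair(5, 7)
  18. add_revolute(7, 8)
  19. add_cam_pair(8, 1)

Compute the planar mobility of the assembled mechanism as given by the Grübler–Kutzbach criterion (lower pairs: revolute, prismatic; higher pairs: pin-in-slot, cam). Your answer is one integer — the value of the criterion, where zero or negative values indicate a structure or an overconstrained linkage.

M = 10

(L,J1,J2)=(1,0,0); link0 fixed
link1: (2,0,0)
link2: (3,0,0)
link3: (4,0,0)
link4: (5,0,0)
PS 1-0 [J2]: (5,0,1)
PS 2-3 [J2]: (5,0,2)
link5: (6,0,2)
link6: (7,0,2)
C 3-5 [J2]: (7,0,3)
R 6-0 [J1]: (7,1,3)
PS 4-2 [J2]: (7,1,4)
PS 1-2 [J2]: (7,1,5)
link7: (8,1,5)
R 5-6 [J1]: (8,2,5)
C 6-2 [J2]: (8,2,6)
link8: (9,2,6)
C 5-7 [J2]: (9,2,7)
R 7-8 [J1]: (9,3,7)
C 8-1 [J2]: (9,3,8)
Grübler: 3·8 − 2·3 − 8 = 10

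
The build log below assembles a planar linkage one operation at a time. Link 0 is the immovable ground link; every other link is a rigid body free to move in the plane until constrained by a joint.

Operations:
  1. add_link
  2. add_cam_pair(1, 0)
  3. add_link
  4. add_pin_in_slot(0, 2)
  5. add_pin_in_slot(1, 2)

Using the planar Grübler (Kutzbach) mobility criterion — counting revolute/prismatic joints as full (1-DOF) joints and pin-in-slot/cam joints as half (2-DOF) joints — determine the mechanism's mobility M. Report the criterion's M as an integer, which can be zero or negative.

M = 3

[1;0;0] (link 0 is ground)
L+ [2;0;0]
C(1,0)∈J2 [2;0;1]
L+ [3;0;1]
PS(0,2)∈J2 [3;0;2]
PS(1,2)∈J2 [3;0;3]
mobility = 6 − 0 − 3 = 3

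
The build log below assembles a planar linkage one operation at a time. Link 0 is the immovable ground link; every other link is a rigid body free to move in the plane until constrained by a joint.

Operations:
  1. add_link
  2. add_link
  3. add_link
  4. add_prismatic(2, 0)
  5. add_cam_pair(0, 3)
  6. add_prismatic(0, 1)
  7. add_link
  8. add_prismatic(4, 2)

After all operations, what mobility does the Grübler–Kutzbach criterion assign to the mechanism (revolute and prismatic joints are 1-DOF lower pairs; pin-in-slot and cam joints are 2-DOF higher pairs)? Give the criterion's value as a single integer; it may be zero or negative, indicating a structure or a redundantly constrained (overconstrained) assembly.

ground; <1,0,0>
#1 <2,0,0>
#2 <3,0,0>
#3 <4,0,0>
P:2↔0 J1 <4,1,0>
C:0↔3 J2 <4,1,1>
P:0↔1 J1 <4,2,1>
#4 <5,2,1>
P:4↔2 J1 <5,3,1>
3×4 − 2×3 − 1×1 = 5

M = 5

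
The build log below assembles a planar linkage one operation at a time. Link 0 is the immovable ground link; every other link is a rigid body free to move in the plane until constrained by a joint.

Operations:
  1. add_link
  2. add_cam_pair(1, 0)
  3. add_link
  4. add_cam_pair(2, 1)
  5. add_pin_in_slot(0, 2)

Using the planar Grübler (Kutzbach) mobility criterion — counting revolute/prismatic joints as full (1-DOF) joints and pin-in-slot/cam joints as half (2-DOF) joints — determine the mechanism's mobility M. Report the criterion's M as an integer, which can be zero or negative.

M = 3

(L,J1,J2)=(1,0,0); link0 fixed
link1: (2,0,0)
C 1-0 [J2]: (2,0,1)
link2: (3,0,1)
C 2-1 [J2]: (3,0,2)
PS 0-2 [J2]: (3,0,3)
Grübler: 3·2 − 2·0 − 3 = 3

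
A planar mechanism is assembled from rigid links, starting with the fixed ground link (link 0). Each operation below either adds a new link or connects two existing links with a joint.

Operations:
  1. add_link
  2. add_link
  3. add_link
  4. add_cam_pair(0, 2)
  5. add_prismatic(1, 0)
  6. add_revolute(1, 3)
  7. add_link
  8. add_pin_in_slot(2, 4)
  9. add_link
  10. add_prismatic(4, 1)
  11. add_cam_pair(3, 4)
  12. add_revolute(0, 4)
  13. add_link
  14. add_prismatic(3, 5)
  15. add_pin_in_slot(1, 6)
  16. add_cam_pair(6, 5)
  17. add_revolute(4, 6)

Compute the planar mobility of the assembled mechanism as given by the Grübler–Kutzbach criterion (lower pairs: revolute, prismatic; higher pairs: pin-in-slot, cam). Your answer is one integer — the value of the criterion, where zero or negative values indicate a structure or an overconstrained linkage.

(L,J1,J2)=(1,0,0); link0 fixed
link1: (2,0,0)
link2: (3,0,0)
link3: (4,0,0)
C 0-2 [J2]: (4,0,1)
P 1-0 [J1]: (4,1,1)
R 1-3 [J1]: (4,2,1)
link4: (5,2,1)
PS 2-4 [J2]: (5,2,2)
link5: (6,2,2)
P 4-1 [J1]: (6,3,2)
C 3-4 [J2]: (6,3,3)
R 0-4 [J1]: (6,4,3)
link6: (7,4,3)
P 3-5 [J1]: (7,5,3)
PS 1-6 [J2]: (7,5,4)
C 6-5 [J2]: (7,5,5)
R 4-6 [J1]: (7,6,5)
Grübler: 3·6 − 2·6 − 5 = 1

M = 1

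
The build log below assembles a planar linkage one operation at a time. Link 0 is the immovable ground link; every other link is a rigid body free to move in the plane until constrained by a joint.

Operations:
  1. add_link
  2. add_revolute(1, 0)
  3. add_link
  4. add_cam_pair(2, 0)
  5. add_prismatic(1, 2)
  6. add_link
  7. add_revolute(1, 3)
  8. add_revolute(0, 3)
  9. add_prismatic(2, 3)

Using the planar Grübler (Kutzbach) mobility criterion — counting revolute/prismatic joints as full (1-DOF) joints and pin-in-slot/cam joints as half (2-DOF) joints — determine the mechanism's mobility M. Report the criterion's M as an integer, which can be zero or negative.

(L,J1,J2)=(1,0,0); link0 fixed
link1: (2,0,0)
R 1-0 [J1]: (2,1,0)
link2: (3,1,0)
C 2-0 [J2]: (3,1,1)
P 1-2 [J1]: (3,2,1)
link3: (4,2,1)
R 1-3 [J1]: (4,3,1)
R 0-3 [J1]: (4,4,1)
P 2-3 [J1]: (4,5,1)
Grübler: 3·3 − 2·5 − 1 = -2

M = -2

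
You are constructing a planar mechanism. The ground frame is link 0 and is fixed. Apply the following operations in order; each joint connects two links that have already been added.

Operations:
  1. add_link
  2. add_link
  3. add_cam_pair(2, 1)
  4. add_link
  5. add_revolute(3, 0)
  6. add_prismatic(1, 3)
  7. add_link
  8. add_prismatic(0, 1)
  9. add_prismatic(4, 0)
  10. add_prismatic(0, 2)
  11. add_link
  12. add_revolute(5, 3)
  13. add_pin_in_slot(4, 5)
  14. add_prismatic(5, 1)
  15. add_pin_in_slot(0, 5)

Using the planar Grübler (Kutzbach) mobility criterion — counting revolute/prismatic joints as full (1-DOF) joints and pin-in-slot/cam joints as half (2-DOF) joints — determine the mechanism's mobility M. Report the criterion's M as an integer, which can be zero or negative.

M = -2

(L,J1,J2)=(1,0,0); link0 fixed
link1: (2,0,0)
link2: (3,0,0)
C 2-1 [J2]: (3,0,1)
link3: (4,0,1)
R 3-0 [J1]: (4,1,1)
P 1-3 [J1]: (4,2,1)
link4: (5,2,1)
P 0-1 [J1]: (5,3,1)
P 4-0 [J1]: (5,4,1)
P 0-2 [J1]: (5,5,1)
link5: (6,5,1)
R 5-3 [J1]: (6,6,1)
PS 4-5 [J2]: (6,6,2)
P 5-1 [J1]: (6,7,2)
PS 0-5 [J2]: (6,7,3)
Grübler: 3·5 − 2·7 − 3 = -2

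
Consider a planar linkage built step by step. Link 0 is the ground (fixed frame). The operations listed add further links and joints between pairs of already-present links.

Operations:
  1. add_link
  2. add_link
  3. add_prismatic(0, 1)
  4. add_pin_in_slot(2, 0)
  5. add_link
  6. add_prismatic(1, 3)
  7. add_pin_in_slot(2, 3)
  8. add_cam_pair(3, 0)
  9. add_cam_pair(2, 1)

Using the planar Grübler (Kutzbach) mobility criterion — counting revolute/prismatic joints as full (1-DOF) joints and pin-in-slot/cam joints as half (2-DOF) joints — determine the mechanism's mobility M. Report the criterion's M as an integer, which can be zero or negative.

ground; <1,0,0>
#1 <2,0,0>
#2 <3,0,0>
P:0↔1 J1 <3,1,0>
PS:2↔0 J2 <3,1,1>
#3 <4,1,1>
P:1↔3 J1 <4,2,1>
PS:2↔3 J2 <4,2,2>
C:3↔0 J2 <4,2,3>
C:2↔1 J2 <4,2,4>
3×3 − 2×2 − 1×4 = 1

M = 1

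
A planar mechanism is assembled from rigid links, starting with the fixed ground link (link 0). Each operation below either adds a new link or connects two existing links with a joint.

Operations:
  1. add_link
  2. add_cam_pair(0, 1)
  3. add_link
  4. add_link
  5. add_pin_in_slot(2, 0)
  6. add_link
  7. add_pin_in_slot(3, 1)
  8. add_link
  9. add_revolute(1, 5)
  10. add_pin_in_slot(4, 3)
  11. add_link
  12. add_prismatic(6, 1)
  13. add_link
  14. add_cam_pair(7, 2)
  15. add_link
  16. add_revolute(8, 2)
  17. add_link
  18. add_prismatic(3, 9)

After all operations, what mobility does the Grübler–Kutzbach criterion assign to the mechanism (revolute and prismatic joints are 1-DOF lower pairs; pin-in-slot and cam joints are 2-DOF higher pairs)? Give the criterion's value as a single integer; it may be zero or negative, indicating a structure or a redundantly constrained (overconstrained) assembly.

M = 14

[1;0;0] (link 0 is ground)
L+ [2;0;0]
C(0,1)∈J2 [2;0;1]
L+ [3;0;1]
L+ [4;0;1]
PS(2,0)∈J2 [4;0;2]
L+ [5;0;2]
PS(3,1)∈J2 [5;0;3]
L+ [6;0;3]
R(1,5)∈J1 [6;1;3]
PS(4,3)∈J2 [6;1;4]
L+ [7;1;4]
P(6,1)∈J1 [7;2;4]
L+ [8;2;4]
C(7,2)∈J2 [8;2;5]
L+ [9;2;5]
R(8,2)∈J1 [9;3;5]
L+ [10;3;5]
P(3,9)∈J1 [10;4;5]
mobility = 27 − 8 − 5 = 14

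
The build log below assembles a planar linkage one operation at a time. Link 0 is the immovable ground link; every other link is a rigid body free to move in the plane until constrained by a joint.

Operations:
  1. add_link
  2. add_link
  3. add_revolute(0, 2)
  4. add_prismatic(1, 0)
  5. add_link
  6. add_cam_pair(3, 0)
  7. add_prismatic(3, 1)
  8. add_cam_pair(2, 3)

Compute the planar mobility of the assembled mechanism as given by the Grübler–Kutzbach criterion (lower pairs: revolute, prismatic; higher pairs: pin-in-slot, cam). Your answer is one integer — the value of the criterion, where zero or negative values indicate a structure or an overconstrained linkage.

M = 1

link 0 = ground. State L|J1|J2 = 1|0|0
+link1  2|0|0
+link2  3|0|0
R(0,2) f=1→J1  3|1|0
P(1,0) f=1→J1  3|2|0
+link3  4|2|0
C(3,0) f=2→J2  4|2|1
P(3,1) f=1→J1  4|3|1
C(2,3) f=2→J2  4|3|2
M = 3(4−1)−2·3−2 = 9−6−2 = 1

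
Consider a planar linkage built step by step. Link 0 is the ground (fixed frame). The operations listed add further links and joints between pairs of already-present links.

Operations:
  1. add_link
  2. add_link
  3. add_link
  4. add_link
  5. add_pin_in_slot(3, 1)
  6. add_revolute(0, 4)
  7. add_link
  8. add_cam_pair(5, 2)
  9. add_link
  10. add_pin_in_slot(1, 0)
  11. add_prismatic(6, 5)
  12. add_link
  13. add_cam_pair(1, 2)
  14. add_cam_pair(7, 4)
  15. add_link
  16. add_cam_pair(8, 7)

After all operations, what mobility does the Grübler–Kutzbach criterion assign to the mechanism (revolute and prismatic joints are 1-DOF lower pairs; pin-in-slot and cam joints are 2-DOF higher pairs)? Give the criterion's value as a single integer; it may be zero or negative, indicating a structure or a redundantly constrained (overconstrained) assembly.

M = 14

link 0 = ground. State L|J1|J2 = 1|0|0
+link1  2|0|0
+link2  3|0|0
+link3  4|0|0
+link4  5|0|0
PS(3,1) f=2→J2  5|0|1
R(0,4) f=1→J1  5|1|1
+link5  6|1|1
C(5,2) f=2→J2  6|1|2
+link6  7|1|2
PS(1,0) f=2→J2  7|1|3
P(6,5) f=1→J1  7|2|3
+link7  8|2|3
C(1,2) f=2→J2  8|2|4
C(7,4) f=2→J2  8|2|5
+link8  9|2|5
C(8,7) f=2→J2  9|2|6
M = 3(9−1)−2·2−6 = 24−4−6 = 14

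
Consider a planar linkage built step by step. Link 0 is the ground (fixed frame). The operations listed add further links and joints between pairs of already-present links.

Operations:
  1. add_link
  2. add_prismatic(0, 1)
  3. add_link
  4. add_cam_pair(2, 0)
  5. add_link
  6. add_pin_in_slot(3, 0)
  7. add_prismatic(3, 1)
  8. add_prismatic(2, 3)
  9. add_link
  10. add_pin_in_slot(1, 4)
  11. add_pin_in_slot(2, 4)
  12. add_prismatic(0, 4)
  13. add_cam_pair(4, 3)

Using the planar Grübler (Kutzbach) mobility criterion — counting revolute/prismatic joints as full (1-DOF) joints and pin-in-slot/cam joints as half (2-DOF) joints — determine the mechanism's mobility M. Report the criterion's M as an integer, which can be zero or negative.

link 0 = ground. State L|J1|J2 = 1|0|0
+link1  2|0|0
P(0,1) f=1→J1  2|1|0
+link2  3|1|0
C(2,0) f=2→J2  3|1|1
+link3  4|1|1
PS(3,0) f=2→J2  4|1|2
P(3,1) f=1→J1  4|2|2
P(2,3) f=1→J1  4|3|2
+link4  5|3|2
PS(1,4) f=2→J2  5|3|3
PS(2,4) f=2→J2  5|3|4
P(0,4) f=1→J1  5|4|4
C(4,3) f=2→J2  5|4|5
M = 3(5−1)−2·4−5 = 12−8−5 = -1

M = -1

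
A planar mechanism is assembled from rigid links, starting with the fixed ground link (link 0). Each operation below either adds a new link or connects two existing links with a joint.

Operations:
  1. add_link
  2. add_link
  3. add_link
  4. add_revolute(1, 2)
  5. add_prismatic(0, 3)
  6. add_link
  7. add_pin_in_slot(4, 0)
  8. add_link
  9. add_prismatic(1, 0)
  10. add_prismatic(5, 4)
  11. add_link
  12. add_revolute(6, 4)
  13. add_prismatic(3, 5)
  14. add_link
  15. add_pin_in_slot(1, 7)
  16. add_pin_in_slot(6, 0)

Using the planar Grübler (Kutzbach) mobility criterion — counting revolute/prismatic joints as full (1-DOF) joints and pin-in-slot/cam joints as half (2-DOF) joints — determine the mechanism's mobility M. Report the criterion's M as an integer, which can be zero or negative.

[1;0;0] (link 0 is ground)
L+ [2;0;0]
L+ [3;0;0]
L+ [4;0;0]
R(1,2)∈J1 [4;1;0]
P(0,3)∈J1 [4;2;0]
L+ [5;2;0]
PS(4,0)∈J2 [5;2;1]
L+ [6;2;1]
P(1,0)∈J1 [6;3;1]
P(5,4)∈J1 [6;4;1]
L+ [7;4;1]
R(6,4)∈J1 [7;5;1]
P(3,5)∈J1 [7;6;1]
L+ [8;6;1]
PS(1,7)∈J2 [8;6;2]
PS(6,0)∈J2 [8;6;3]
mobility = 21 − 12 − 3 = 6

M = 6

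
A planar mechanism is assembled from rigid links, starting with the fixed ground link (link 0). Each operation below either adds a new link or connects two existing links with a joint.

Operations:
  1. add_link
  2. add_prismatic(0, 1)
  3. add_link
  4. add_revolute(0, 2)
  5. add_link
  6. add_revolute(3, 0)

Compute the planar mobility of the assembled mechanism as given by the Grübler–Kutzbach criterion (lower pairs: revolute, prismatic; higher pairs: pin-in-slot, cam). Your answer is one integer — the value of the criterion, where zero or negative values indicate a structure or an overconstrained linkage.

(L,J1,J2)=(1,0,0); link0 fixed
link1: (2,0,0)
P 0-1 [J1]: (2,1,0)
link2: (3,1,0)
R 0-2 [J1]: (3,2,0)
link3: (4,2,0)
R 3-0 [J1]: (4,3,0)
Grübler: 3·3 − 2·3 − 0 = 3

M = 3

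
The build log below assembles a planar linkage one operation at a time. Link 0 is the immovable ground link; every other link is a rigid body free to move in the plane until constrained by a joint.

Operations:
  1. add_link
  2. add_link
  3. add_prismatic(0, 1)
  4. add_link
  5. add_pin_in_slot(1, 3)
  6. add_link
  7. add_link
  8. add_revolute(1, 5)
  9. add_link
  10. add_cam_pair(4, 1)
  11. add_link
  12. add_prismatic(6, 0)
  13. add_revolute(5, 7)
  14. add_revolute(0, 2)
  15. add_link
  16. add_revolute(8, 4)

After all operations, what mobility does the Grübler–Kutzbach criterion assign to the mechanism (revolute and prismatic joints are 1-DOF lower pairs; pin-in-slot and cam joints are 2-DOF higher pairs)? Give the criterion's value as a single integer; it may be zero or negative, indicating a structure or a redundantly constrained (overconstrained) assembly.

link 0 = ground. State L|J1|J2 = 1|0|0
+link1  2|0|0
+link2  3|0|0
P(0,1) f=1→J1  3|1|0
+link3  4|1|0
PS(1,3) f=2→J2  4|1|1
+link4  5|1|1
+link5  6|1|1
R(1,5) f=1→J1  6|2|1
+link6  7|2|1
C(4,1) f=2→J2  7|2|2
+link7  8|2|2
P(6,0) f=1→J1  8|3|2
R(5,7) f=1→J1  8|4|2
R(0,2) f=1→J1  8|5|2
+link8  9|5|2
R(8,4) f=1→J1  9|6|2
M = 3(9−1)−2·6−2 = 24−12−2 = 10

M = 10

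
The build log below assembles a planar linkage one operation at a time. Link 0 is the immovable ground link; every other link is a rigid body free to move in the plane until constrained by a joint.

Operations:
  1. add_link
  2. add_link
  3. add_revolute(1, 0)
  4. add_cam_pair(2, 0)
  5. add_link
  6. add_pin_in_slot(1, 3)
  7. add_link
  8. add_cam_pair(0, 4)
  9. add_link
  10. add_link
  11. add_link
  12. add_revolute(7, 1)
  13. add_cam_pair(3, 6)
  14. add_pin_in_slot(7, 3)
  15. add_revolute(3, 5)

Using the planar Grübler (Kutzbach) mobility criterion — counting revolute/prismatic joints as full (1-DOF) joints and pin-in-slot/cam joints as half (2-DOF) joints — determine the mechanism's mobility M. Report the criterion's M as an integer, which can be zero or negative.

ground; <1,0,0>
#1 <2,0,0>
#2 <3,0,0>
R:1↔0 J1 <3,1,0>
C:2↔0 J2 <3,1,1>
#3 <4,1,1>
PS:1↔3 J2 <4,1,2>
#4 <5,1,2>
C:0↔4 J2 <5,1,3>
#5 <6,1,3>
#6 <7,1,3>
#7 <8,1,3>
R:7↔1 J1 <8,2,3>
C:3↔6 J2 <8,2,4>
PS:7↔3 J2 <8,2,5>
R:3↔5 J1 <8,3,5>
3×7 − 2×3 − 1×5 = 10

M = 10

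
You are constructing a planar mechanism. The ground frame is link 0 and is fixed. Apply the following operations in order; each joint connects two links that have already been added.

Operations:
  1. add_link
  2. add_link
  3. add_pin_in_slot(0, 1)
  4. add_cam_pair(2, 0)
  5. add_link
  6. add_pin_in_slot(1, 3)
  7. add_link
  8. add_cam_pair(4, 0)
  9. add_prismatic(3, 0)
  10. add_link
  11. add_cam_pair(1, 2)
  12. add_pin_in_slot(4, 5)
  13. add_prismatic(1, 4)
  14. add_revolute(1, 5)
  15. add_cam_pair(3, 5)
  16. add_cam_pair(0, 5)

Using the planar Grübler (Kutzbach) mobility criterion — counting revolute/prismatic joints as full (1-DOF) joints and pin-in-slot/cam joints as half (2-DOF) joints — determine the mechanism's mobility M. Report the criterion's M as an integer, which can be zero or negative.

M = 1

ground; <1,0,0>
#1 <2,0,0>
#2 <3,0,0>
PS:0↔1 J2 <3,0,1>
C:2↔0 J2 <3,0,2>
#3 <4,0,2>
PS:1↔3 J2 <4,0,3>
#4 <5,0,3>
C:4↔0 J2 <5,0,4>
P:3↔0 J1 <5,1,4>
#5 <6,1,4>
C:1↔2 J2 <6,1,5>
PS:4↔5 J2 <6,1,6>
P:1↔4 J1 <6,2,6>
R:1↔5 J1 <6,3,6>
C:3↔5 J2 <6,3,7>
C:0↔5 J2 <6,3,8>
3×5 − 2×3 − 1×8 = 1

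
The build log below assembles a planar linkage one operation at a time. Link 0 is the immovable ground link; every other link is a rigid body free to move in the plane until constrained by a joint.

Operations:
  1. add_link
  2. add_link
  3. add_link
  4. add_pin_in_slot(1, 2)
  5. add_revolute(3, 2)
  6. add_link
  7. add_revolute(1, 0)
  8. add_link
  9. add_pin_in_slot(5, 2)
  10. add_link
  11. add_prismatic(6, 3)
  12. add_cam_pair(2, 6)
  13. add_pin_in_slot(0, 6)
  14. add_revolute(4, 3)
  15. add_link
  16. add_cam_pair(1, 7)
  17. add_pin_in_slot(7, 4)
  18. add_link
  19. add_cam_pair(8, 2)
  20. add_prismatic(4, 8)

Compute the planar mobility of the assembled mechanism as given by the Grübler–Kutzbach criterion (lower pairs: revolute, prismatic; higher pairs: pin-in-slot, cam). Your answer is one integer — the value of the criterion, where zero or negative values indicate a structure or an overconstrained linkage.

[1;0;0] (link 0 is ground)
L+ [2;0;0]
L+ [3;0;0]
L+ [4;0;0]
PS(1,2)∈J2 [4;0;1]
R(3,2)∈J1 [4;1;1]
L+ [5;1;1]
R(1,0)∈J1 [5;2;1]
L+ [6;2;1]
PS(5,2)∈J2 [6;2;2]
L+ [7;2;2]
P(6,3)∈J1 [7;3;2]
C(2,6)∈J2 [7;3;3]
PS(0,6)∈J2 [7;3;4]
R(4,3)∈J1 [7;4;4]
L+ [8;4;4]
C(1,7)∈J2 [8;4;5]
PS(7,4)∈J2 [8;4;6]
L+ [9;4;6]
C(8,2)∈J2 [9;4;7]
P(4,8)∈J1 [9;5;7]
mobility = 24 − 10 − 7 = 7

M = 7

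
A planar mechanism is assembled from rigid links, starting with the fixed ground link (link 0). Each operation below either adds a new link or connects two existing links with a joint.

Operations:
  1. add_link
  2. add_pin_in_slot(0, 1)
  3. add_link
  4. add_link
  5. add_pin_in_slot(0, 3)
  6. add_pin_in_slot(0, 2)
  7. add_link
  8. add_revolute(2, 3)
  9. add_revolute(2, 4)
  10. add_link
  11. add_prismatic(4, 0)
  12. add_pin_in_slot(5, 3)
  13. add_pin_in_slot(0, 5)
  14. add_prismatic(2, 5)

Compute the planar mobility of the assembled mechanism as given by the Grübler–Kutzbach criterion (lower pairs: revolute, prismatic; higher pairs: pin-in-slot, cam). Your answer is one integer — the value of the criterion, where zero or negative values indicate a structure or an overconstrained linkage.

link 0 = ground. State L|J1|J2 = 1|0|0
+link1  2|0|0
PS(0,1) f=2→J2  2|0|1
+link2  3|0|1
+link3  4|0|1
PS(0,3) f=2→J2  4|0|2
PS(0,2) f=2→J2  4|0|3
+link4  5|0|3
R(2,3) f=1→J1  5|1|3
R(2,4) f=1→J1  5|2|3
+link5  6|2|3
P(4,0) f=1→J1  6|3|3
PS(5,3) f=2→J2  6|3|4
PS(0,5) f=2→J2  6|3|5
P(2,5) f=1→J1  6|4|5
M = 3(6−1)−2·4−5 = 15−8−5 = 2

M = 2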